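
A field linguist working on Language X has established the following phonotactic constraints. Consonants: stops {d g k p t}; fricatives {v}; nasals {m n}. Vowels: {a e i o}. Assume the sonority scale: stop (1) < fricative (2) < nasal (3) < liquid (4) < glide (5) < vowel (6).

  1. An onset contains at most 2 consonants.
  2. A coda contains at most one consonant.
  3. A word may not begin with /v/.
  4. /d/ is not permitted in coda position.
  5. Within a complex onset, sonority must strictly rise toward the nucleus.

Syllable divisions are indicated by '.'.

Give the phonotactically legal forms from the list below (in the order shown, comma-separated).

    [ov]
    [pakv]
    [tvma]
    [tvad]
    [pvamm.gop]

[ov]

[ov] — σ1 onset /∅/, coda /v/ ok → phonotactically legal
[pakv] — violates constraint 2: syllable 1 coda /kv/ has 2 consonants (> 1) → phonotactically illegal
[tvma] — violates constraint 1: syllable 1 onset /tvm/ has 3 consonants (> 2) → phonotactically illegal
[tvad] — violates constraint 4: syllable 1 coda contains /d/ → phonotactically illegal
[pvamm.gop] — violates constraint 2: syllable 1 coda /mm/ has 2 consonants (> 1) → phonotactically illegal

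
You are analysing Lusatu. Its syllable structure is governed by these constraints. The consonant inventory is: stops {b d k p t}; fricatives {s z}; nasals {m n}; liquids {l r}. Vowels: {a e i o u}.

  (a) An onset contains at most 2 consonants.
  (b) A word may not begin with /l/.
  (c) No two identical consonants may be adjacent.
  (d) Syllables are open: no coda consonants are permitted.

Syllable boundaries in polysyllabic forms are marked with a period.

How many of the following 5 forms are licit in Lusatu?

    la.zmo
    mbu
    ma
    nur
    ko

3

la.zmo — violates constraint (b): word begins with /l/ → illicit
mbu — σ1 onset /mb/ (2C), coda /∅/ ok → licit
ma — σ1 onset /m/, coda /∅/ ok → licit
nur — violates constraint (d): syllable 1 coda /r/ has 1 consonant (> 0) → illicit
ko — σ1 onset /k/, coda /∅/ ok → licit
Licit: mbu, ma, ko → 3.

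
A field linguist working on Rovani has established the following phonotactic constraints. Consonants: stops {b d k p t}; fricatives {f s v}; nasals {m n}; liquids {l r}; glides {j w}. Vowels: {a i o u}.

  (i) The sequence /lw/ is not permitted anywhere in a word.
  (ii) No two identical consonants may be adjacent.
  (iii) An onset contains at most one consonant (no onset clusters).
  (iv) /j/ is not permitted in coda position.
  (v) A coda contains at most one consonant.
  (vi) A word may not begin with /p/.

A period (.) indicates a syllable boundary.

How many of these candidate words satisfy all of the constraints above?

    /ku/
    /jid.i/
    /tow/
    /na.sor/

/ku/ — σ1 onset /k/, coda /∅/ ok → permitted
/jid.i/ — σ1 onset /j/, coda /d/ ok; σ2 onset /∅/, coda /∅/ ok → permitted
/tow/ — σ1 onset /t/, coda /w/ ok → permitted
/na.sor/ — σ1 onset /n/, coda /∅/ ok; σ2 onset /s/, coda /r/ ok → permitted
Permitted: /ku/, /jid.i/, /tow/, /na.sor/ → 4.

4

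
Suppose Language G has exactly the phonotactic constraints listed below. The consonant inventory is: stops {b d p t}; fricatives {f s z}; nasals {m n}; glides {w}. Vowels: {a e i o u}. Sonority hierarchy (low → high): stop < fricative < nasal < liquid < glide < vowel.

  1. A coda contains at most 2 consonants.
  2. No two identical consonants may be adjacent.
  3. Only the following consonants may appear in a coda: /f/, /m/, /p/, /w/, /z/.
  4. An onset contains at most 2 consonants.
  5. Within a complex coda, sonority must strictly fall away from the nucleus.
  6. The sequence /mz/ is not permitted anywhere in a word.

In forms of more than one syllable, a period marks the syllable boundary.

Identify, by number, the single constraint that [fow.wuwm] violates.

[fow.wuwm]: adjacent identical consonants /ww/.
This is a violation of constraint 2: "No two identical consonants may be adjacent."
The remaining constraints (1, 3, 4, 5, 6) are satisfied.

2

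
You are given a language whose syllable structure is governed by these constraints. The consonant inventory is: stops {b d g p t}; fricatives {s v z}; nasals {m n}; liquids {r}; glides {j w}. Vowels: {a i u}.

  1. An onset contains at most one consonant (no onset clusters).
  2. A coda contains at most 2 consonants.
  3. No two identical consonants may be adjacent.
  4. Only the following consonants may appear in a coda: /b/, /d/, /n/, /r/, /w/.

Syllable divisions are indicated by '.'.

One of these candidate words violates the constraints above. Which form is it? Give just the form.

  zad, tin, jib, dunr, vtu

zad — σ1 onset /z/, coda /d/ ok → phonotactically legal
tin — σ1 onset /t/, coda /n/ ok → phonotactically legal
jib — σ1 onset /j/, coda /b/ ok → phonotactically legal
dunr — σ1 onset /d/, coda /nr/ (2C) ok → phonotactically legal
vtu — violates constraint 1: syllable 1 onset /vt/ has 2 consonants (> 1) → phonotactically illegal

vtu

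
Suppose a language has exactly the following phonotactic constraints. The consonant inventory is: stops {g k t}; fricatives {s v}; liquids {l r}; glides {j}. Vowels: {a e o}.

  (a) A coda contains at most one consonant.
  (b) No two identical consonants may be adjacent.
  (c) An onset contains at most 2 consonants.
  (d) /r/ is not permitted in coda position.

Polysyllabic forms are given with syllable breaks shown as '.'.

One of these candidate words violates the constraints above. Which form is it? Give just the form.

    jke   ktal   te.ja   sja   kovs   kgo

jke — σ1 onset /jk/ (2C), coda /∅/ ok → well-formed
ktal — σ1 onset /kt/ (2C), coda /l/ ok → well-formed
te.ja — σ1 onset /t/, coda /∅/ ok; σ2 onset /j/, coda /∅/ ok → well-formed
sja — σ1 onset /sj/ (2C), coda /∅/ ok → well-formed
kovs — violates constraint (a): syllable 1 coda /vs/ has 2 consonants (> 1) → ill-formed
kgo — σ1 onset /kg/ (2C), coda /∅/ ok → well-formed

kovs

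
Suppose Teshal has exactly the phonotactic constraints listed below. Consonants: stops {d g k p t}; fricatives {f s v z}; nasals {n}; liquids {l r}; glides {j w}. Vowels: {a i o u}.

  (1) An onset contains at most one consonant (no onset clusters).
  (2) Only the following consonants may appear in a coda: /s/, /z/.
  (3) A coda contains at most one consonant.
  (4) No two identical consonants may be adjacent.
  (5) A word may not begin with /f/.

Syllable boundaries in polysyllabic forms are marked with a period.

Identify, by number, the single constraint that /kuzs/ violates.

/kuzs/: syllable 1 coda /zs/ has 2 consonants (> 1).
This is a violation of constraint 3: "A coda contains at most one consonant."
The remaining constraints (1, 2, 4, 5) are satisfied.

3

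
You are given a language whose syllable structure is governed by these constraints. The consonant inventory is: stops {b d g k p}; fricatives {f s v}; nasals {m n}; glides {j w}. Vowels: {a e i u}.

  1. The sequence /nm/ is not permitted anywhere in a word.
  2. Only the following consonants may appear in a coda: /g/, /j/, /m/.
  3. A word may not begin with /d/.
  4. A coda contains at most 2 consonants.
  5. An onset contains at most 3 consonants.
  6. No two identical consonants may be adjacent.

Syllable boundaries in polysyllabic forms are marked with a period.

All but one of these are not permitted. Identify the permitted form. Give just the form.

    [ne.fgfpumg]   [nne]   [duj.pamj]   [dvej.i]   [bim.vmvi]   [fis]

[bim.vmvi]

[ne.fgfpumg] — violates constraint 5: syllable 2 onset /fgfp/ has 4 consonants (> 3) → not permitted
[nne] — violates constraint 6: adjacent identical consonants /nn/ → not permitted
[duj.pamj] — violates constraint 3: word begins with /d/ → not permitted
[dvej.i] — violates constraint 3: word begins with /d/ → not permitted
[bim.vmvi] — σ1 onset /b/, coda /m/ ok; σ2 onset /vmv/ (3C), coda /∅/ ok → permitted
[fis] — violates constraint 2: syllable 1 coda contains /s/, which is not a licensed coda consonant → not permitted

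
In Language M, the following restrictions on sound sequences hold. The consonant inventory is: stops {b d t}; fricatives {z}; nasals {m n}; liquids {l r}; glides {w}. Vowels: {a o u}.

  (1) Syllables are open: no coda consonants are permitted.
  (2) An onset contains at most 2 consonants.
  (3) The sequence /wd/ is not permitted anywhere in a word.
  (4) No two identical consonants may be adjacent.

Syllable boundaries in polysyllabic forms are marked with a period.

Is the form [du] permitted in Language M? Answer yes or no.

[du] — σ1 onset /d/, coda /∅/ ok → permitted

yes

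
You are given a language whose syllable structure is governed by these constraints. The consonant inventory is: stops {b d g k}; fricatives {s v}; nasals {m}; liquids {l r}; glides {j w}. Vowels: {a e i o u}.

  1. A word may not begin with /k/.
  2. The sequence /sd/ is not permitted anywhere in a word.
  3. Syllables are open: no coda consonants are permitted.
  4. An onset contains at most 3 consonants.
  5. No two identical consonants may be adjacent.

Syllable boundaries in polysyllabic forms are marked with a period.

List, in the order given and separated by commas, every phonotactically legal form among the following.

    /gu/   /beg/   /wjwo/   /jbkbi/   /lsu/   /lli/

/gu/ — σ1 onset /g/, coda /∅/ ok → phonotactically legal
/beg/ — violates constraint 3: syllable 1 coda /g/ has 1 consonant (> 0) → phonotactically illegal
/wjwo/ — σ1 onset /wjw/ (3C), coda /∅/ ok → phonotactically legal
/jbkbi/ — violates constraint 4: syllable 1 onset /jbkb/ has 4 consonants (> 3) → phonotactically illegal
/lsu/ — σ1 onset /ls/ (2C), coda /∅/ ok → phonotactically legal
/lli/ — violates constraint 5: adjacent identical consonants /ll/ → phonotactically illegal

/gu/, /wjwo/, /lsu/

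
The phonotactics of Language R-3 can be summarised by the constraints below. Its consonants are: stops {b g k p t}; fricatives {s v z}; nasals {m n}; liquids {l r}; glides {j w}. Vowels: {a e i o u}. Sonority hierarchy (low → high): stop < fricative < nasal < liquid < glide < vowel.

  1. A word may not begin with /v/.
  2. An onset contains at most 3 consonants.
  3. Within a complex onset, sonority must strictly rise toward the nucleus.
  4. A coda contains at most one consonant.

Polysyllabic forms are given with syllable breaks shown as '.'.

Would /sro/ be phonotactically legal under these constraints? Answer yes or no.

/sro/ — σ1 onset /sr/ (2→4 rises), coda /∅/ ok → phonotactically legal

yes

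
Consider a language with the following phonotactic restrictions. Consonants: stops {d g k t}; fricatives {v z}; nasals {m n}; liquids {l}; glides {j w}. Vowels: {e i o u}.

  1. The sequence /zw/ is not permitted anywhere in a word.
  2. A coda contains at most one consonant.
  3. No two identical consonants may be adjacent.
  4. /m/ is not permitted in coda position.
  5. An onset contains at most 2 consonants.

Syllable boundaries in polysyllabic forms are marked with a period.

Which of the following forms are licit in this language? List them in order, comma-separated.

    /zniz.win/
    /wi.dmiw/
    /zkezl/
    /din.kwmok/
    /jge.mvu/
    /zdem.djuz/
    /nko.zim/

/zniz.win/ — violates constraint 1: contains banned sequence /zw/ → illicit
/wi.dmiw/ — σ1 onset /w/, coda /∅/ ok; σ2 onset /dm/ (2C), coda /w/ ok → licit
/zkezl/ — violates constraint 2: syllable 1 coda /zl/ has 2 consonants (> 1) → illicit
/din.kwmok/ — violates constraint 5: syllable 2 onset /kwm/ has 3 consonants (> 2) → illicit
/jge.mvu/ — σ1 onset /jg/ (2C), coda /∅/ ok; σ2 onset /mv/ (2C), coda /∅/ ok → licit
/zdem.djuz/ — violates constraint 4: syllable 1 coda contains /m/ → illicit
/nko.zim/ — violates constraint 4: syllable 2 coda contains /m/ → illicit

/wi.dmiw/, /jge.mvu/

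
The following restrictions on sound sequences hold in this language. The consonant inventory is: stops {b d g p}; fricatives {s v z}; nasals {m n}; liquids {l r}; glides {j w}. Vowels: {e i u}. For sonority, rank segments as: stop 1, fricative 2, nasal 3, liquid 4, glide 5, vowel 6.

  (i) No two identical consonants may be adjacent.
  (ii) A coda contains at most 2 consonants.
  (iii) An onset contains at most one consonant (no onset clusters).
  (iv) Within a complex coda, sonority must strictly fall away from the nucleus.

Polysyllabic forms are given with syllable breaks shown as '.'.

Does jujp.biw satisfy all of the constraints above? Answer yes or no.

yes

jujp.biw — σ1 onset /j/, coda /jp/ (5→1 falls) ok; σ2 onset /b/, coda /w/ ok → licit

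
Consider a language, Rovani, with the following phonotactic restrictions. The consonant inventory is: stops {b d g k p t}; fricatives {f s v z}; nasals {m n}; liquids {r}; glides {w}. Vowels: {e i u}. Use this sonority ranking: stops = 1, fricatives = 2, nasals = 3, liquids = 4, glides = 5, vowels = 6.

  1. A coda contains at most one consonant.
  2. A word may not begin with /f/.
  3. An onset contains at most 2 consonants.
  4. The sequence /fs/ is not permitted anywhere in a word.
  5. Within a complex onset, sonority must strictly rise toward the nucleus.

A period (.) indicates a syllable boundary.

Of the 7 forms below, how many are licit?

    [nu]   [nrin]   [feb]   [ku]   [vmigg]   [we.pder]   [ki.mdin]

[nu] — σ1 onset /n/, coda /∅/ ok → licit
[nrin] — σ1 onset /nr/ (3→4 rises), coda /n/ ok → licit
[feb] — violates constraint 2: word begins with /f/ → illicit
[ku] — σ1 onset /k/, coda /∅/ ok → licit
[vmigg] — violates constraint 1: syllable 1 coda /gg/ has 2 consonants (> 1) → illicit
[we.pder] — violates constraint 5: syllable 2 onset /pd/: /p/ (stop, 1) → /d/ (stop, 1) does not rise → illicit
[ki.mdin] — violates constraint 5: syllable 2 onset /md/: /m/ (nasal, 3) → /d/ (stop, 1) does not rise → illicit
Licit: [nu], [nrin], [ku] → 3.

3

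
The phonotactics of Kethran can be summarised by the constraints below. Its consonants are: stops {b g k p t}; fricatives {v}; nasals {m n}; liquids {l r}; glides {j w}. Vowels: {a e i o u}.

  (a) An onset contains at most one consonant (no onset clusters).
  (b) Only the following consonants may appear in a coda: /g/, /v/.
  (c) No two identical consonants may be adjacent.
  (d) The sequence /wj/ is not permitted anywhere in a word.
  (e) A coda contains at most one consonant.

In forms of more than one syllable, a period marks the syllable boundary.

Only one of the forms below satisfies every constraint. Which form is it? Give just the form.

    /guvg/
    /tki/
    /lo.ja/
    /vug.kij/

/lo.ja/

/guvg/ — violates constraint (e): syllable 1 coda /vg/ has 2 consonants (> 1) → phonotactically illegal
/tki/ — violates constraint (a): syllable 1 onset /tk/ has 2 consonants (> 1) → phonotactically illegal
/lo.ja/ — σ1 onset /l/, coda /∅/ ok; σ2 onset /j/, coda /∅/ ok → phonotactically legal
/vug.kij/ — violates constraint (b): syllable 2 coda contains /j/, which is not a licensed coda consonant → phonotactically illegal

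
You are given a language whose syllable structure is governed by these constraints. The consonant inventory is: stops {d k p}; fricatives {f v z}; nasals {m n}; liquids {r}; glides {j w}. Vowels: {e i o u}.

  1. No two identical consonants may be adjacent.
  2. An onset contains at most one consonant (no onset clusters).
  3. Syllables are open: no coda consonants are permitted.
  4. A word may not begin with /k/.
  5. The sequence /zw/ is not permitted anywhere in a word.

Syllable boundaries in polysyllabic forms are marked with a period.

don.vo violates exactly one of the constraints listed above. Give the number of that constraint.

don.vo: syllable 1 coda /n/ has 1 consonant (> 0).
This is a violation of constraint 3: "Syllables are open: no coda consonants are permitted."
The remaining constraints (1, 2, 4, 5) are satisfied.

3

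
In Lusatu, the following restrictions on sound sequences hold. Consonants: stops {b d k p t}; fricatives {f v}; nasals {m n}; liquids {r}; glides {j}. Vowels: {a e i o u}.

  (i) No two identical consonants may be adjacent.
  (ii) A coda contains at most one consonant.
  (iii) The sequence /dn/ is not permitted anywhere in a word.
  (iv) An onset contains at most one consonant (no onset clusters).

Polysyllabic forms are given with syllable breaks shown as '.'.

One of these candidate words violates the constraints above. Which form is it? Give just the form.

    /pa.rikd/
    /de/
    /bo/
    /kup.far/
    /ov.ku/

/pa.rikd/ — violates constraint (ii): syllable 2 coda /kd/ has 2 consonants (> 1) → illicit
/de/ — σ1 onset /d/, coda /∅/ ok → licit
/bo/ — σ1 onset /b/, coda /∅/ ok → licit
/kup.far/ — σ1 onset /k/, coda /p/ ok; σ2 onset /f/, coda /r/ ok → licit
/ov.ku/ — σ1 onset /∅/, coda /v/ ok; σ2 onset /k/, coda /∅/ ok → licit

/pa.rikd/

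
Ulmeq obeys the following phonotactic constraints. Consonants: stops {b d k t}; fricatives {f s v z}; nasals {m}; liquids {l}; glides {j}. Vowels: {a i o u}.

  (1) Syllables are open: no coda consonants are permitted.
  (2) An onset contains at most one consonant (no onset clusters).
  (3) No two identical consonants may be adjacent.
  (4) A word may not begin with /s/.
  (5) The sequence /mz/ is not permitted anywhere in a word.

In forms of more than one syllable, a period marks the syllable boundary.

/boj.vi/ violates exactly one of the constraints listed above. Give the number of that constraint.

/boj.vi/: syllable 1 coda /j/ has 1 consonant (> 0).
This is a violation of constraint 1: "Syllables are open: no coda consonants are permitted."
The remaining constraints (2, 3, 4, 5) are satisfied.

1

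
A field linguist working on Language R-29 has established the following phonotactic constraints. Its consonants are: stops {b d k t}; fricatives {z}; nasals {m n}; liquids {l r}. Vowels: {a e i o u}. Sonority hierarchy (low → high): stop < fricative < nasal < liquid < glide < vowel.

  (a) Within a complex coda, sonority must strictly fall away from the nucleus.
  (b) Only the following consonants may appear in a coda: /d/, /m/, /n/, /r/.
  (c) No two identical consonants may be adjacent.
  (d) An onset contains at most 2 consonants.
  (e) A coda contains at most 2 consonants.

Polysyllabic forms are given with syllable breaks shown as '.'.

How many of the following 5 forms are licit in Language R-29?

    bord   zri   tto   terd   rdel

bord — σ1 onset /b/, coda /rd/ (4→1 falls) ok → licit
zri — σ1 onset /zr/ (2C), coda /∅/ ok → licit
tto — violates constraint (c): adjacent identical consonants /tt/ → illicit
terd — σ1 onset /t/, coda /rd/ (4→1 falls) ok → licit
rdel — violates constraint (b): syllable 1 coda contains /l/, which is not a licensed coda consonant → illicit
Licit: bord, zri, terd → 3.

3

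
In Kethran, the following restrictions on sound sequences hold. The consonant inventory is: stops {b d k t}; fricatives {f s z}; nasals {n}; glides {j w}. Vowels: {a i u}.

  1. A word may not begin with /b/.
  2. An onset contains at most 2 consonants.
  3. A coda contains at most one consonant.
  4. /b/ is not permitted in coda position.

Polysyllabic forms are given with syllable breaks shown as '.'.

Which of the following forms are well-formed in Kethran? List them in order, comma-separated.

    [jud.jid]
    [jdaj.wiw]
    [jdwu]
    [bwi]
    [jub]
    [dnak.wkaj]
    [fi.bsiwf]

[jud.jid] — σ1 onset /j/, coda /d/ ok; σ2 onset /j/, coda /d/ ok → well-formed
[jdaj.wiw] — σ1 onset /jd/ (2C), coda /j/ ok; σ2 onset /w/, coda /w/ ok → well-formed
[jdwu] — violates constraint 2: syllable 1 onset /jdw/ has 3 consonants (> 2) → ill-formed
[bwi] — violates constraint 1: word begins with /b/ → ill-formed
[jub] — violates constraint 4: syllable 1 coda contains /b/ → ill-formed
[dnak.wkaj] — σ1 onset /dn/ (2C), coda /k/ ok; σ2 onset /wk/ (2C), coda /j/ ok → well-formed
[fi.bsiwf] — violates constraint 3: syllable 2 coda /wf/ has 2 consonants (> 1) → ill-formed

[jud.jid], [jdaj.wiw], [dnak.wkaj]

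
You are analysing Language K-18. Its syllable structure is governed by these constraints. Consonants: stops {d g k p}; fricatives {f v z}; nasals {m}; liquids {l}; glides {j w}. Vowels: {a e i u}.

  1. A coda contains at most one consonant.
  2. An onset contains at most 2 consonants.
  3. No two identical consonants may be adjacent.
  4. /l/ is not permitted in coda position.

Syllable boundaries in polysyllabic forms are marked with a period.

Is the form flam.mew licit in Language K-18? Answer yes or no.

flam.mew — violates constraint 3: adjacent identical consonants /mm/ → illicit

no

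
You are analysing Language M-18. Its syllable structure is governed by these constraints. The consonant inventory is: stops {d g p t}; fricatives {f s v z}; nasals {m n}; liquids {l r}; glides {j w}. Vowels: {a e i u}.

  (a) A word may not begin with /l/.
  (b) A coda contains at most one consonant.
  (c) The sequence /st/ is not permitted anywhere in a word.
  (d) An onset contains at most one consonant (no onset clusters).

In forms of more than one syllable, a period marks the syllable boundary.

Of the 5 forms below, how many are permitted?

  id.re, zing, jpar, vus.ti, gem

2

id.re — σ1 onset /∅/, coda /d/ ok; σ2 onset /r/, coda /∅/ ok → permitted
zing — violates constraint (b): syllable 1 coda /ng/ has 2 consonants (> 1) → not permitted
jpar — violates constraint (d): syllable 1 onset /jp/ has 2 consonants (> 1) → not permitted
vus.ti — violates constraint (c): contains banned sequence /st/ → not permitted
gem — σ1 onset /g/, coda /m/ ok → permitted
Permitted: id.re, gem → 2.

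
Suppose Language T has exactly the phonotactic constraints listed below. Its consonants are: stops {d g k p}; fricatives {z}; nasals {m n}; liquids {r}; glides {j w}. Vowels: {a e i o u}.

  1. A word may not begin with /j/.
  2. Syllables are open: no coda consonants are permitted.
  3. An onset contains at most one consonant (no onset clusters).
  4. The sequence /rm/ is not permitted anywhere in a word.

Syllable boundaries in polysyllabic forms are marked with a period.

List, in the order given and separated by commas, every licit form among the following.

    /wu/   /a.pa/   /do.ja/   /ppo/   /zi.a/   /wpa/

/wu/, /a.pa/, /do.ja/, /zi.a/

/wu/ — σ1 onset /w/, coda /∅/ ok → licit
/a.pa/ — σ1 onset /∅/, coda /∅/ ok; σ2 onset /p/, coda /∅/ ok → licit
/do.ja/ — σ1 onset /d/, coda /∅/ ok; σ2 onset /j/, coda /∅/ ok → licit
/ppo/ — violates constraint 3: syllable 1 onset /pp/ has 2 consonants (> 1) → illicit
/zi.a/ — σ1 onset /z/, coda /∅/ ok; σ2 onset /∅/, coda /∅/ ok → licit
/wpa/ — violates constraint 3: syllable 1 onset /wp/ has 2 consonants (> 1) → illicit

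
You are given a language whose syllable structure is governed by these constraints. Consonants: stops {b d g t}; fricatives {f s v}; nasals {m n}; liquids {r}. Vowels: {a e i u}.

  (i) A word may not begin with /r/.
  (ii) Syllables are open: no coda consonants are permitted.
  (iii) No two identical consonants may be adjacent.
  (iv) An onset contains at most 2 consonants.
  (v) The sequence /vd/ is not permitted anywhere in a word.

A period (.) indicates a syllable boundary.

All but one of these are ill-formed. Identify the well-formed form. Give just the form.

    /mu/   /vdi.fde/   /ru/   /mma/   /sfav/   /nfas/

/mu/

/mu/ — σ1 onset /m/, coda /∅/ ok → well-formed
/vdi.fde/ — violates constraint (v): contains banned sequence /vd/ → ill-formed
/ru/ — violates constraint (i): word begins with /r/ → ill-formed
/mma/ — violates constraint (iii): adjacent identical consonants /mm/ → ill-formed
/sfav/ — violates constraint (ii): syllable 1 coda /v/ has 1 consonant (> 0) → ill-formed
/nfas/ — violates constraint (ii): syllable 1 coda /s/ has 1 consonant (> 0) → ill-formed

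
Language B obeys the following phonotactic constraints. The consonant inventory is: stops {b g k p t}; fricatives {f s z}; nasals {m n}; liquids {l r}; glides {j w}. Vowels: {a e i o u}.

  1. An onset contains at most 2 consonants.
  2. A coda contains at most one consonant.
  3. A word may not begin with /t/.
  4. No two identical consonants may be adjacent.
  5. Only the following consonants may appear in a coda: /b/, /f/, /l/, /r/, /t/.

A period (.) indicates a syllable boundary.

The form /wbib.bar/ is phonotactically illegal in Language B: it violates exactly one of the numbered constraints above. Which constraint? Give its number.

/wbib.bar/: adjacent identical consonants /bb/.
This is a violation of constraint 4: "No two identical consonants may be adjacent."
The remaining constraints (1, 2, 3, 5) are satisfied.

4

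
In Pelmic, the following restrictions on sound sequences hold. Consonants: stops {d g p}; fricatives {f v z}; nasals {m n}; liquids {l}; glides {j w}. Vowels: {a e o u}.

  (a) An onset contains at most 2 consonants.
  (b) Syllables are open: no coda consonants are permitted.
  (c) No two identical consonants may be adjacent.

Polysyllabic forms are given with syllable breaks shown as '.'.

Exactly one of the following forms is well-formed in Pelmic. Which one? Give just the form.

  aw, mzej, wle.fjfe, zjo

zjo

aw — violates constraint (b): syllable 1 coda /w/ has 1 consonant (> 0) → ill-formed
mzej — violates constraint (b): syllable 1 coda /j/ has 1 consonant (> 0) → ill-formed
wle.fjfe — violates constraint (a): syllable 2 onset /fjf/ has 3 consonants (> 2) → ill-formed
zjo — σ1 onset /zj/ (2C), coda /∅/ ok → well-formed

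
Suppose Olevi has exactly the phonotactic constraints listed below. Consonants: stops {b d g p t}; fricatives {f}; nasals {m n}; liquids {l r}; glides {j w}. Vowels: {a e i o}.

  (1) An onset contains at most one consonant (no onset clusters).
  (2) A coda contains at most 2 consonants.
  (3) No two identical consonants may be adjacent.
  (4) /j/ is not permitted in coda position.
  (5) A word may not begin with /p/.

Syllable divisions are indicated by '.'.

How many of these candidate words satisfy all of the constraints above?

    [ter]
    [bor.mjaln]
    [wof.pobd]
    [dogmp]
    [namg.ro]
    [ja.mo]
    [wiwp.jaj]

[ter] — σ1 onset /t/, coda /r/ ok → licit
[bor.mjaln] — violates constraint 1: syllable 2 onset /mj/ has 2 consonants (> 1) → illicit
[wof.pobd] — σ1 onset /w/, coda /f/ ok; σ2 onset /p/, coda /bd/ (2C) ok → licit
[dogmp] — violates constraint 2: syllable 1 coda /gmp/ has 3 consonants (> 2) → illicit
[namg.ro] — σ1 onset /n/, coda /mg/ (2C) ok; σ2 onset /r/, coda /∅/ ok → licit
[ja.mo] — σ1 onset /j/, coda /∅/ ok; σ2 onset /m/, coda /∅/ ok → licit
[wiwp.jaj] — violates constraint 4: syllable 2 coda contains /j/ → illicit
Licit: [ter], [wof.pobd], [namg.ro], [ja.mo] → 4.

4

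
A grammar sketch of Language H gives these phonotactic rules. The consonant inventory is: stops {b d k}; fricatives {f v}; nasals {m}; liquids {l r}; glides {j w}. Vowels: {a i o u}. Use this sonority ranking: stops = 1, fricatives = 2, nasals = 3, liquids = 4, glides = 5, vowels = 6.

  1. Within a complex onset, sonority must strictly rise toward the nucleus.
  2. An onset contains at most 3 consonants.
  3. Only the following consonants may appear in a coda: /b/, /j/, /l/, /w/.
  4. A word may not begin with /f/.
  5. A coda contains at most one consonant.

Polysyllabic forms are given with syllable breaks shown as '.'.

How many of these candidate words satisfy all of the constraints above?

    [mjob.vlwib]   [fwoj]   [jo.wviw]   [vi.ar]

[mjob.vlwib] — σ1 onset /mj/ (3→5 rises), coda /b/ ok; σ2 onset /vlw/ (2→4→5 rises), coda /b/ ok → phonotactically legal
[fwoj] — violates constraint 4: word begins with /f/ → phonotactically illegal
[jo.wviw] — violates constraint 1: syllable 2 onset /wv/: /w/ (glide, 5) → /v/ (fricative, 2) does not rise → phonotactically illegal
[vi.ar] — violates constraint 3: syllable 2 coda contains /r/, which is not a licensed coda consonant → phonotactically illegal
Phonotactically legal: [mjob.vlwib] → 1.

1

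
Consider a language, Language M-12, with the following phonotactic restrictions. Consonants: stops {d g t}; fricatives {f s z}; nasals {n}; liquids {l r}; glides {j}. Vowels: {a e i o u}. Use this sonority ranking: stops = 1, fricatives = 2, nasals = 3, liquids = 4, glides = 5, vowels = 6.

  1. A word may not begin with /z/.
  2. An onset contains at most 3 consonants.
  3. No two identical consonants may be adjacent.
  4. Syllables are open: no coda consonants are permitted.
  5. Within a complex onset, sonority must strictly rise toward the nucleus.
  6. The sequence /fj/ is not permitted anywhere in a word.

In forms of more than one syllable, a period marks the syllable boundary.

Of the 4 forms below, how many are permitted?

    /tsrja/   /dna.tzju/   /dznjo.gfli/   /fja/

/tsrja/ — violates constraint 2: syllable 1 onset /tsrj/ has 4 consonants (> 3) → not permitted
/dna.tzju/ — σ1 onset /dn/ (1→3 rises), coda /∅/ ok; σ2 onset /tzj/ (1→2→5 rises), coda /∅/ ok → permitted
/dznjo.gfli/ — violates constraint 2: syllable 1 onset /dznj/ has 4 consonants (> 3) → not permitted
/fja/ — violates constraint 6: contains banned sequence /fj/ → not permitted
Permitted: /dna.tzju/ → 1.

1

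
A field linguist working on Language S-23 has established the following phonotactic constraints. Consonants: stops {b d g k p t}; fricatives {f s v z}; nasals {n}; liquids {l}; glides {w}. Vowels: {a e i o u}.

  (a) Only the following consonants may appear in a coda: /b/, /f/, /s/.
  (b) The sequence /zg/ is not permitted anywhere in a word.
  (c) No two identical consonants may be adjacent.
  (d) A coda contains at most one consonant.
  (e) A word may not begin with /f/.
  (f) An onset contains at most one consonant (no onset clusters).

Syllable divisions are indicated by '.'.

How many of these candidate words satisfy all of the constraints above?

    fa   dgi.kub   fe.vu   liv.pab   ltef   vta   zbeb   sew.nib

0

fa — violates constraint (e): word begins with /f/ → phonotactically illegal
dgi.kub — violates constraint (f): syllable 1 onset /dg/ has 2 consonants (> 1) → phonotactically illegal
fe.vu — violates constraint (e): word begins with /f/ → phonotactically illegal
liv.pab — violates constraint (a): syllable 1 coda contains /v/, which is not a licensed coda consonant → phonotactically illegal
ltef — violates constraint (f): syllable 1 onset /lt/ has 2 consonants (> 1) → phonotactically illegal
vta — violates constraint (f): syllable 1 onset /vt/ has 2 consonants (> 1) → phonotactically illegal
zbeb — violates constraint (f): syllable 1 onset /zb/ has 2 consonants (> 1) → phonotactically illegal
sew.nib — violates constraint (a): syllable 1 coda contains /w/, which is not a licensed coda consonant → phonotactically illegal
No form is phonotactically legal → 0.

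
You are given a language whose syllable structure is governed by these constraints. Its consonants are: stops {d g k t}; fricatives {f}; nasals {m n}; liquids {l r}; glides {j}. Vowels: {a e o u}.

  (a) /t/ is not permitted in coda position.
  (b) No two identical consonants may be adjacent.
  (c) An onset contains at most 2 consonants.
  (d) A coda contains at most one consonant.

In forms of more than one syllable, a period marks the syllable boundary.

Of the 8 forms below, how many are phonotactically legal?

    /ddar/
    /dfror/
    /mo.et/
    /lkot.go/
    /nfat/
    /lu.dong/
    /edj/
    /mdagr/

/ddar/ — violates constraint (b): adjacent identical consonants /dd/ → phonotactically illegal
/dfror/ — violates constraint (c): syllable 1 onset /dfr/ has 3 consonants (> 2) → phonotactically illegal
/mo.et/ — violates constraint (a): syllable 2 coda contains /t/ → phonotactically illegal
/lkot.go/ — violates constraint (a): syllable 1 coda contains /t/ → phonotactically illegal
/nfat/ — violates constraint (a): syllable 1 coda contains /t/ → phonotactically illegal
/lu.dong/ — violates constraint (d): syllable 2 coda /ng/ has 2 consonants (> 1) → phonotactically illegal
/edj/ — violates constraint (d): syllable 1 coda /dj/ has 2 consonants (> 1) → phonotactically illegal
/mdagr/ — violates constraint (d): syllable 1 coda /gr/ has 2 consonants (> 1) → phonotactically illegal
No form is phonotactically legal → 0.

0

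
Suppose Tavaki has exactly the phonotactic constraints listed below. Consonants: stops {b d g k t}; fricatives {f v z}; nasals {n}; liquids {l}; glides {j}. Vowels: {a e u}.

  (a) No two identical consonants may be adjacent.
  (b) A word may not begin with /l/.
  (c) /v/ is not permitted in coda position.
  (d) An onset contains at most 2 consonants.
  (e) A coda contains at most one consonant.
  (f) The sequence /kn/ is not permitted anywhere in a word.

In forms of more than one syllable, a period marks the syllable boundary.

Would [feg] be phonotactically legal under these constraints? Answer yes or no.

[feg] — σ1 onset /f/, coda /g/ ok → phonotactically legal

yes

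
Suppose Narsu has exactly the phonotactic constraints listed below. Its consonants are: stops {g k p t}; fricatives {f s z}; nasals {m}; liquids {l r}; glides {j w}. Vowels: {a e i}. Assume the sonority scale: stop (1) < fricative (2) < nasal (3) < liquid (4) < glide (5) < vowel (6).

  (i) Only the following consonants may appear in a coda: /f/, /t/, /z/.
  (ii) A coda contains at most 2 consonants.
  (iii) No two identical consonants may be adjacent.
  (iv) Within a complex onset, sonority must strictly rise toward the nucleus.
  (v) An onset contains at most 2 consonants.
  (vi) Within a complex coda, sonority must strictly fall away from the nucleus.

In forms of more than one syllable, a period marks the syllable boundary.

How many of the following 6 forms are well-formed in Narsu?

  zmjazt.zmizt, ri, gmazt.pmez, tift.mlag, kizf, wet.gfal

2

zmjazt.zmizt — violates constraint (v): syllable 1 onset /zmj/ has 3 consonants (> 2) → ill-formed
ri — σ1 onset /r/, coda /∅/ ok → well-formed
gmazt.pmez — σ1 onset /gm/ (1→3 rises), coda /zt/ (2→1 falls) ok; σ2 onset /pm/ (1→3 rises), coda /z/ ok → well-formed
tift.mlag — violates constraint (i): syllable 2 coda contains /g/, which is not a licensed coda consonant → ill-formed
kizf — violates constraint (vi): syllable 1 coda /zf/: /z/ (fricative, 2) → /f/ (fricative, 2) does not fall → ill-formed
wet.gfal — violates constraint (i): syllable 2 coda contains /l/, which is not a licensed coda consonant → ill-formed
Well-formed: ri, gmazt.pmez → 2.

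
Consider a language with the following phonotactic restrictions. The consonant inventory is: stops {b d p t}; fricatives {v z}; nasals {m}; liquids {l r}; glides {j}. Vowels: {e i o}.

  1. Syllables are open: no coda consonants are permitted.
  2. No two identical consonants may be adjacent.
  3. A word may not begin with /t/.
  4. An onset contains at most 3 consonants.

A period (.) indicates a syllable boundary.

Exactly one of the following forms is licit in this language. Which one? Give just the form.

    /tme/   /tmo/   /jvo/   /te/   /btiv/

/tme/ — violates constraint 3: word begins with /t/ → illicit
/tmo/ — violates constraint 3: word begins with /t/ → illicit
/jvo/ — σ1 onset /jv/ (2C), coda /∅/ ok → licit
/te/ — violates constraint 3: word begins with /t/ → illicit
/btiv/ — violates constraint 1: syllable 1 coda /v/ has 1 consonant (> 0) → illicit

/jvo/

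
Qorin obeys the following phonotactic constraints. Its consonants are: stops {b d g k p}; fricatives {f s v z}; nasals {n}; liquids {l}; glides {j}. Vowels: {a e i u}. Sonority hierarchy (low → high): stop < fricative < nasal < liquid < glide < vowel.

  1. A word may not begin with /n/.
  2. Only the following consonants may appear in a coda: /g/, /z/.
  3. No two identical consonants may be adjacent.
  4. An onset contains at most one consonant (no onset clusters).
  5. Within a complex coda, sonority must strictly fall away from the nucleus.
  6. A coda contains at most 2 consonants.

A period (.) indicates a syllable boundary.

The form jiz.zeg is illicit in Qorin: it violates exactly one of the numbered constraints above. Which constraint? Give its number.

jiz.zeg: adjacent identical consonants /zz/.
This is a violation of constraint 3: "No two identical consonants may be adjacent."
The remaining constraints (1, 2, 4, 5, 6) are satisfied.

3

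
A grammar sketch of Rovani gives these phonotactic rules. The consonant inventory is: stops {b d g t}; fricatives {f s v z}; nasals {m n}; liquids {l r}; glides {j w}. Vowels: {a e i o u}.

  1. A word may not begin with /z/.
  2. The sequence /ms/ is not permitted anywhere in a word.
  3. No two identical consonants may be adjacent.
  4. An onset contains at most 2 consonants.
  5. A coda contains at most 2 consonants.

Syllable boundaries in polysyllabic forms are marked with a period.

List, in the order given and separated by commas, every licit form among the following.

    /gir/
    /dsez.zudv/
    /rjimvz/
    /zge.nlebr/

/gir/

/gir/ — σ1 onset /g/, coda /r/ ok → licit
/dsez.zudv/ — violates constraint 3: adjacent identical consonants /zz/ → illicit
/rjimvz/ — violates constraint 5: syllable 1 coda /mvz/ has 3 consonants (> 2) → illicit
/zge.nlebr/ — violates constraint 1: word begins with /z/ → illicit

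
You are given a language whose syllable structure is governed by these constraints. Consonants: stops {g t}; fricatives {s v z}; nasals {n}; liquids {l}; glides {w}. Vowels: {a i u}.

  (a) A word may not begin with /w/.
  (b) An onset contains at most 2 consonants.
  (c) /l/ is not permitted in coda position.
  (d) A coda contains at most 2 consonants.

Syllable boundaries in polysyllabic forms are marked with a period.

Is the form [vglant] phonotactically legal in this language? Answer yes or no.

[vglant] — violates constraint (b): syllable 1 onset /vgl/ has 3 consonants (> 2) → phonotactically illegal

no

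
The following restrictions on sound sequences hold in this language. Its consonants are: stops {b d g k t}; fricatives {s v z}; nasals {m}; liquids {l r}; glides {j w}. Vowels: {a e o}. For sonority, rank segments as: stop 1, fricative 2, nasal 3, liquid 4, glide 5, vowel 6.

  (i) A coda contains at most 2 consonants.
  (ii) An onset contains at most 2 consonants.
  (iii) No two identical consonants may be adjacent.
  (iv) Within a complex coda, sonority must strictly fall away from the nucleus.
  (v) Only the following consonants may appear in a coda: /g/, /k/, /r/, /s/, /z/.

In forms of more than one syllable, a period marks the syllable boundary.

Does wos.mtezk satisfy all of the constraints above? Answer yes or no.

wos.mtezk — σ1 onset /w/, coda /s/ ok; σ2 onset /mt/ (2C), coda /zk/ (2→1 falls) ok → phonotactically legal

yes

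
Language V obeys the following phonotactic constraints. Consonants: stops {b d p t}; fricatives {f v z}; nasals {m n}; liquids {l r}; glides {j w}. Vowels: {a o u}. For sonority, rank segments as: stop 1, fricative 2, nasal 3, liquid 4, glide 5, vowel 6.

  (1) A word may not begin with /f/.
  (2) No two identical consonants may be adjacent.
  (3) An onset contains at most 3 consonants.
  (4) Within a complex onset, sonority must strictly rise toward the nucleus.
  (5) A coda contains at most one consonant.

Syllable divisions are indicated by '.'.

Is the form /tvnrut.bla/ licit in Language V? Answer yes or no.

/tvnrut.bla/ — violates constraint 3: syllable 1 onset /tvnr/ has 4 consonants (> 3) → illicit

no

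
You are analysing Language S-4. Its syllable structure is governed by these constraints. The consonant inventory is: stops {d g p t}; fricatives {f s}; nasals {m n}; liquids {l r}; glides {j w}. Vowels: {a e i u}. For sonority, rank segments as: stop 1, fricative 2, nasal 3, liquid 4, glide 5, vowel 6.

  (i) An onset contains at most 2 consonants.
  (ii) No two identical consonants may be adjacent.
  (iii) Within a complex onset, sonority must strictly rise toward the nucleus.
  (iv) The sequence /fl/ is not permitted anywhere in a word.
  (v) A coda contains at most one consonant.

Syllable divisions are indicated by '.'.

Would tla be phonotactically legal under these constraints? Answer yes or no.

yes

tla — σ1 onset /tl/ (1→4 rises), coda /∅/ ok → phonotactically legal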